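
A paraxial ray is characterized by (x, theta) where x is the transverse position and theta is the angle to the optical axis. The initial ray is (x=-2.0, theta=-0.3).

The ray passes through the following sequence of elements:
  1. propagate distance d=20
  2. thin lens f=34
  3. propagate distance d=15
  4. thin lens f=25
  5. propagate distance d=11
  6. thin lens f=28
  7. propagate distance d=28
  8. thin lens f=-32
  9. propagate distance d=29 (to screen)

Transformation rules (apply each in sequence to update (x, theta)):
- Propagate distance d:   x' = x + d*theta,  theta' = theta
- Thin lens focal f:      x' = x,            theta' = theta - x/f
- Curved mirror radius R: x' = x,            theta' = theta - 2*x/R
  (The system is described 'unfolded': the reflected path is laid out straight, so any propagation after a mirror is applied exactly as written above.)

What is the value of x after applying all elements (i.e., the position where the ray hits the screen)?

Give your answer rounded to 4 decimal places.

Initial: x=-2.0000 theta=-0.3000
After 1 (propagate distance d=20): x=-8.0000 theta=-0.3000
After 2 (thin lens f=34): x=-8.0000 theta=-11/170 (≈-0.0647)
After 3 (propagate distance d=15): x=-305/34 (≈-8.9706) theta=-11/170 (≈-0.0647)
After 4 (thin lens f=25): x=-305/34 (≈-8.9706) theta=5/17 (≈0.2941)
After 5 (propagate distance d=11): x=-195/34 (≈-5.7353) theta=5/17 (≈0.2941)
After 6 (thin lens f=28): x=-195/34 (≈-5.7353) theta=475/952 (≈0.4989)
After 7 (propagate distance d=28): x=140/17 (≈8.2353) theta=475/952 (≈0.4989)
After 8 (thin lens f=-32): x=140/17 (≈8.2353) theta=90/119 (≈0.7563)
After 9 (propagate distance d=29 (to screen)): x=3590/119 (≈30.1681) theta=90/119 (≈0.7563)
Rounded to 4 decimal places: x = 30.1681

Answer: 30.1681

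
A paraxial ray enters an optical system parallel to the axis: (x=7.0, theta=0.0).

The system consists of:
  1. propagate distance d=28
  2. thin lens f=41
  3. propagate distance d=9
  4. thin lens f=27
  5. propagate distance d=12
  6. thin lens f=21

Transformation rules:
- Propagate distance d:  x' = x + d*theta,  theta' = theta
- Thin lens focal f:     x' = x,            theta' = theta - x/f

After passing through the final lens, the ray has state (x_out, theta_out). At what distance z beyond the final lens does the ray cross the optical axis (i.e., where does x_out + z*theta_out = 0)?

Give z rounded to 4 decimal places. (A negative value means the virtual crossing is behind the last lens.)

Answer: 2.3484

Derivation:
Initial: x=7.0000 theta=0.0000
After 1 (propagate distance d=28): x=7.0000 theta=0.0000
After 2 (thin lens f=41): x=7.0000 theta=-7/41 (≈-0.1707)
After 3 (propagate distance d=9): x=224/41 (≈5.4634) theta=-7/41 (≈-0.1707)
After 4 (thin lens f=27): x=224/41 (≈5.4634) theta=-413/1107 (≈-0.3731)
After 5 (propagate distance d=12): x=364/369 (≈0.9864) theta=-413/1107 (≈-0.3731)
After 6 (thin lens f=21): x=364/369 (≈0.9864) theta=-155/369 (≈-0.4201)
z_focus = -x_out/theta_out = -(364/369)/(-155/369) = 364/155 ≈ 2.3484
Rounded to 4 decimal places: z = 2.3484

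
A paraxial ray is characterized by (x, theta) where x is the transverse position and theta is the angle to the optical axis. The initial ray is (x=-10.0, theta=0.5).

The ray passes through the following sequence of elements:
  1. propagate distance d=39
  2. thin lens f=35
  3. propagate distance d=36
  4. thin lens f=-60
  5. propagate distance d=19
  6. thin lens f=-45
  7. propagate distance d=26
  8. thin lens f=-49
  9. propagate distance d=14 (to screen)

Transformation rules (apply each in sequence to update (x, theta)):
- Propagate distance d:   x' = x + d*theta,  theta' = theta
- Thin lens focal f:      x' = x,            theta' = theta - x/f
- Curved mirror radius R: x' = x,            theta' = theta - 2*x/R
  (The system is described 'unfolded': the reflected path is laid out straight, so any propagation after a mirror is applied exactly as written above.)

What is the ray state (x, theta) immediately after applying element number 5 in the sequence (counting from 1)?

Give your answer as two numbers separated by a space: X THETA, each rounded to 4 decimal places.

Initial: x=-10.0000 theta=0.5000
After 1 (propagate distance d=39): x=9.5000 theta=0.5000
After 2 (thin lens f=35): x=9.5000 theta=8/35 (≈0.2286)
After 3 (propagate distance d=36): x=1241/70 (≈17.7286) theta=8/35 (≈0.2286)
After 4 (thin lens f=-60): x=1241/70 (≈17.7286) theta=2201/4200 (≈0.5240)
After 5 (propagate distance d=19): x=116279/4200 (≈27.6855) theta=2201/4200 (≈0.5240)
Rounded to 4 decimal places: x = 27.6855, theta = 0.5240

Answer: 27.6855 0.5240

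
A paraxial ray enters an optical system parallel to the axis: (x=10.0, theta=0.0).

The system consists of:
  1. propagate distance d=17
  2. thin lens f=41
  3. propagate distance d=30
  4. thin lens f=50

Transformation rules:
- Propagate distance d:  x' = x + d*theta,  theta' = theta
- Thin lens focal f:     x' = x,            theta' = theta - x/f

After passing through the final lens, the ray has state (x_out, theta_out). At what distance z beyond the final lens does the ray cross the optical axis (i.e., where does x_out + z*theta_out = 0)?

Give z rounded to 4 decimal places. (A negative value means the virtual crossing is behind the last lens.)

Initial: x=10.0000 theta=0.0000
After 1 (propagate distance d=17): x=10.0000 theta=0.0000
After 2 (thin lens f=41): x=10.0000 theta=-10/41 (≈-0.2439)
After 3 (propagate distance d=30): x=110/41 (≈2.6829) theta=-10/41 (≈-0.2439)
After 4 (thin lens f=50): x=110/41 (≈2.6829) theta=-61/205 (≈-0.2976)
z_focus = -x_out/theta_out = -(110/41)/(-61/205) = 550/61 ≈ 9.0164
Rounded to 4 decimal places: z = 9.0164

Answer: 9.0164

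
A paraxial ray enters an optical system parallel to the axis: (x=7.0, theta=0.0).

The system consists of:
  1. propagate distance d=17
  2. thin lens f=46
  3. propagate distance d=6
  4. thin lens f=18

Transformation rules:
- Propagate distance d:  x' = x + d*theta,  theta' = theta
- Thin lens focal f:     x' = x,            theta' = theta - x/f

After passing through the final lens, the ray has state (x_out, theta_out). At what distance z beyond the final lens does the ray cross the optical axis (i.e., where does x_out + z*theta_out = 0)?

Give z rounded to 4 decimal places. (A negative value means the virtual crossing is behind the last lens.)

Initial: x=7.0000 theta=0.0000
After 1 (propagate distance d=17): x=7.0000 theta=0.0000
After 2 (thin lens f=46): x=7.0000 theta=-7/46 (≈-0.1522)
After 3 (propagate distance d=6): x=140/23 (≈6.0870) theta=-7/46 (≈-0.1522)
After 4 (thin lens f=18): x=140/23 (≈6.0870) theta=-203/414 (≈-0.4903)
z_focus = -x_out/theta_out = -(140/23)/(-203/414) = 360/29 ≈ 12.4138
Rounded to 4 decimal places: z = 12.4138

Answer: 12.4138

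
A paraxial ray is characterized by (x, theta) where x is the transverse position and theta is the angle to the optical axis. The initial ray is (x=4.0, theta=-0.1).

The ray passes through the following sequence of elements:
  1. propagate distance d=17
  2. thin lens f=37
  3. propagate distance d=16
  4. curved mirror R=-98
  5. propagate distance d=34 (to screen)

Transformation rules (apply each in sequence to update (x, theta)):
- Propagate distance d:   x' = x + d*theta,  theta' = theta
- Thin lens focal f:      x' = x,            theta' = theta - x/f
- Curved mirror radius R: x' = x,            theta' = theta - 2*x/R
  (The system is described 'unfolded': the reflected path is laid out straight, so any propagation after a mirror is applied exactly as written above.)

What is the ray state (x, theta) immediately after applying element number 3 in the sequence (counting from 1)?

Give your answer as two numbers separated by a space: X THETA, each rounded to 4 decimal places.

Initial: x=4.0000 theta=-0.1000
After 1 (propagate distance d=17): x=2.3000 theta=-0.1000
After 2 (thin lens f=37): x=2.3000 theta=-6/37 (≈-0.1622)
After 3 (propagate distance d=16): x=-109/370 (≈-0.2946) theta=-6/37 (≈-0.1622)
Rounded to 4 decimal places: x = -0.2946, theta = -0.1622

Answer: -0.2946 -0.1622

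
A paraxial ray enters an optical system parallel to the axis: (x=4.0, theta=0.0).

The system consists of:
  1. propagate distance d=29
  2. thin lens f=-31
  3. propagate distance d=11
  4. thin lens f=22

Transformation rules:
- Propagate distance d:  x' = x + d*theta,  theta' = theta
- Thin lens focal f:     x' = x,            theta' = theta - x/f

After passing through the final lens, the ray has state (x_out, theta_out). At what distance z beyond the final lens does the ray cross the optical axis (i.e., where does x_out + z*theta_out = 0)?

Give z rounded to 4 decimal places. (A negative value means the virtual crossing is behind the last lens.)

Answer: 46.2000

Derivation:
Initial: x=4.0000 theta=0.0000
After 1 (propagate distance d=29): x=4.0000 theta=0.0000
After 2 (thin lens f=-31): x=4.0000 theta=4/31 (≈0.1290)
After 3 (propagate distance d=11): x=168/31 (≈5.4194) theta=4/31 (≈0.1290)
After 4 (thin lens f=22): x=168/31 (≈5.4194) theta=-40/341 (≈-0.1173)
z_focus = -x_out/theta_out = -(168/31)/(-40/341) = 46.2000
Rounded to 4 decimal places: z = 46.2000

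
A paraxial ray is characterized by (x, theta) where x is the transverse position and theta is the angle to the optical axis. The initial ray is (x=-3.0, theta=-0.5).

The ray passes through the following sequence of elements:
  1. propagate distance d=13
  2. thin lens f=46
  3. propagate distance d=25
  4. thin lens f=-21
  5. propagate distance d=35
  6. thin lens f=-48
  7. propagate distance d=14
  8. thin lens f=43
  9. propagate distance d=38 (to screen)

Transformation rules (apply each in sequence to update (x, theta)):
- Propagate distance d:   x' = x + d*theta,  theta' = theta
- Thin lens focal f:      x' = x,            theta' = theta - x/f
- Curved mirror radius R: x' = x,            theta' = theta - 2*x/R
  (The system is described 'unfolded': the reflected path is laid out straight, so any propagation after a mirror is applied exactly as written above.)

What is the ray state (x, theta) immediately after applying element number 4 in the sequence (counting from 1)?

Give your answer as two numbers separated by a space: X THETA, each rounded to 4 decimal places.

Initial: x=-3.0000 theta=-0.5000
After 1 (propagate distance d=13): x=-9.5000 theta=-0.5000
After 2 (thin lens f=46): x=-9.5000 theta=-27/92 (≈-0.2935)
After 3 (propagate distance d=25): x=-1549/92 (≈-16.8370) theta=-27/92 (≈-0.2935)
After 4 (thin lens f=-21): x=-1549/92 (≈-16.8370) theta=-23/21 (≈-1.0952)
Rounded to 4 decimal places: x = -16.8370, theta = -1.0952

Answer: -16.8370 -1.0952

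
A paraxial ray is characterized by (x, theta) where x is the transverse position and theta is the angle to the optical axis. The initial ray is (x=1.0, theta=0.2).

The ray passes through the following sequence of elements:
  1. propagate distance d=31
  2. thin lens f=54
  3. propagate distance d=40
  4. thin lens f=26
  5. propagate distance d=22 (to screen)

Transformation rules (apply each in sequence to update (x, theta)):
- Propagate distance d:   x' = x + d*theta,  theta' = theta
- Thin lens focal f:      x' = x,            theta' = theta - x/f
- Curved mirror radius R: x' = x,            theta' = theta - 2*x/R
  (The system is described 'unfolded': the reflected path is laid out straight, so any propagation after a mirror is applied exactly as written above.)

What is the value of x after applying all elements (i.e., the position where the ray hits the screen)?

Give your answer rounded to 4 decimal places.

Initial: x=1.0000 theta=0.2000
After 1 (propagate distance d=31): x=7.2000 theta=0.2000
After 2 (thin lens f=54): x=7.2000 theta=1/15 (≈0.0667)
After 3 (propagate distance d=40): x=148/15 (≈9.8667) theta=1/15 (≈0.0667)
After 4 (thin lens f=26): x=148/15 (≈9.8667) theta=-61/195 (≈-0.3128)
After 5 (propagate distance d=22 (to screen)): x=194/65 (≈2.9846) theta=-61/195 (≈-0.3128)
Rounded to 4 decimal places: x = 2.9846

Answer: 2.9846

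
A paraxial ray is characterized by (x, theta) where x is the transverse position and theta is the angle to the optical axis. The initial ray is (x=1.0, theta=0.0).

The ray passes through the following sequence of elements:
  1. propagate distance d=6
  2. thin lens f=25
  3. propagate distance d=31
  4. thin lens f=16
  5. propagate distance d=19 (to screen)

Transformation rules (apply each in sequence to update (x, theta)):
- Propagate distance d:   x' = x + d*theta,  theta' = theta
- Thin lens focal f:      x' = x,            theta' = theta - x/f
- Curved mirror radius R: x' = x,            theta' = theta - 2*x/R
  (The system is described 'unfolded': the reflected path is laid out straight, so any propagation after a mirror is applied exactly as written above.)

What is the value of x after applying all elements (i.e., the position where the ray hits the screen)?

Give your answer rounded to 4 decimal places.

Answer: -0.7150

Derivation:
Initial: x=1.0000 theta=0.0000
After 1 (propagate distance d=6): x=1.0000 theta=0.0000
After 2 (thin lens f=25): x=1.0000 theta=-0.0400
After 3 (propagate distance d=31): x=-0.2400 theta=-0.0400
After 4 (thin lens f=16): x=-0.2400 theta=-0.0250
After 5 (propagate distance d=19 (to screen)): x=-0.7150 theta=-0.0250
Rounded to 4 decimal places: x = -0.7150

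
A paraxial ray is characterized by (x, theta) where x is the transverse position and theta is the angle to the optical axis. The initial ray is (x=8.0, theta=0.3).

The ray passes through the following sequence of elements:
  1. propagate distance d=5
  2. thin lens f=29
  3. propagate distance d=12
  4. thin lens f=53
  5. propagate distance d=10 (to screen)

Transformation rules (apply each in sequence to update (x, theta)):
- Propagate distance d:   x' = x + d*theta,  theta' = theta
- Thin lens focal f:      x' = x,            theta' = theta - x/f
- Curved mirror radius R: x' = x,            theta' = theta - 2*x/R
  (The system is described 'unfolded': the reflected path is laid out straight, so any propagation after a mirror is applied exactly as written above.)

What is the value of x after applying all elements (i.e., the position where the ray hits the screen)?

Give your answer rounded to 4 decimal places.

Initial: x=8.0000 theta=0.3000
After 1 (propagate distance d=5): x=9.5000 theta=0.3000
After 2 (thin lens f=29): x=9.5000 theta=-4/145 (≈-0.0276)
After 3 (propagate distance d=12): x=2659/290 (≈9.1690) theta=-4/145 (≈-0.0276)
After 4 (thin lens f=53): x=2659/290 (≈9.1690) theta=-3083/15370 (≈-0.2006)
After 5 (propagate distance d=10 (to screen)): x=110097/15370 (≈7.1631) theta=-3083/15370 (≈-0.2006)
Rounded to 4 decimal places: x = 7.1631

Answer: 7.1631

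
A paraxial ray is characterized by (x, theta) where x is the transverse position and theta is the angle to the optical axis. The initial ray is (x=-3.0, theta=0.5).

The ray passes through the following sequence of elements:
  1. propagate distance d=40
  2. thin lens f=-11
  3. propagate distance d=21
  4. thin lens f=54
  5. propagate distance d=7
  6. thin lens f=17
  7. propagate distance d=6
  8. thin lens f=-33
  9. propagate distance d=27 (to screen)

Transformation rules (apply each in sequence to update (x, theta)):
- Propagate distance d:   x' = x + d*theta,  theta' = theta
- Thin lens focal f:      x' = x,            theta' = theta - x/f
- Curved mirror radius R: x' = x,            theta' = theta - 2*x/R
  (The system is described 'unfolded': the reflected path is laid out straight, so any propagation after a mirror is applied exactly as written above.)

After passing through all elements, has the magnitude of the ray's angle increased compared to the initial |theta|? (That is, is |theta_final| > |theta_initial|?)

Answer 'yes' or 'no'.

Answer: yes

Derivation:
Initial: x=-3.0000 theta=0.5000
After 1 (propagate distance d=40): x=17.0000 theta=0.5000
After 2 (thin lens f=-11): x=17.0000 theta=45/22 (≈2.0455)
After 3 (propagate distance d=21): x=1319/22 (≈59.9545) theta=45/22 (≈2.0455)
After 4 (thin lens f=54): x=1319/22 (≈59.9545) theta=101/108 (≈0.9352)
After 5 (propagate distance d=7): x=79003/1188 (≈66.5008) theta=101/108 (≈0.9352)
After 6 (thin lens f=17): x=79003/1188 (≈66.5008) theta=-15029/5049 (≈-2.9766)
After 7 (propagate distance d=6): x=89305/1836 (≈48.6411) theta=-15029/5049 (≈-2.9766)
After 8 (thin lens f=-33): x=89305/1836 (≈48.6411) theta=-91043/60588 (≈-1.5027)
After 9 (propagate distance d=27 (to screen)): x=40742/5049 (≈8.0693) theta=-91043/60588 (≈-1.5027)
|theta_initial|=0.5000 |theta_final|=91043/60588 (≈1.5027) -> increased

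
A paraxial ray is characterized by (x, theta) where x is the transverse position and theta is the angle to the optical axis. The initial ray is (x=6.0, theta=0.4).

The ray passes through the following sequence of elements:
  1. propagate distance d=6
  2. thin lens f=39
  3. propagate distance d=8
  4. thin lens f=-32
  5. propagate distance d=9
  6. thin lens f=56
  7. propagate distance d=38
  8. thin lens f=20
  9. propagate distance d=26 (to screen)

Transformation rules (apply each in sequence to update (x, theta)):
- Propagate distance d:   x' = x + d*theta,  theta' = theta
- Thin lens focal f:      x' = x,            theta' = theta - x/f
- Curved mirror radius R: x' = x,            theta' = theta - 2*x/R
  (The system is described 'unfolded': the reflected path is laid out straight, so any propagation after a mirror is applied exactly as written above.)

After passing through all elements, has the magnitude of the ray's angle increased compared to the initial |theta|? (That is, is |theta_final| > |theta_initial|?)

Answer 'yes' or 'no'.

Answer: yes

Derivation:
Initial: x=6.0000 theta=0.4000
After 1 (propagate distance d=6): x=8.4000 theta=0.4000
After 2 (thin lens f=39): x=8.4000 theta=12/65 (≈0.1846)
After 3 (propagate distance d=8): x=642/65 (≈9.8769) theta=12/65 (≈0.1846)
After 4 (thin lens f=-32): x=642/65 (≈9.8769) theta=513/1040 (≈0.4933)
After 5 (propagate distance d=9): x=14889/1040 (≈14.3163) theta=513/1040 (≈0.4933)
After 6 (thin lens f=56): x=14889/1040 (≈14.3163) theta=1977/8320 (≈0.2376)
After 7 (propagate distance d=38): x=97119/4160 (≈23.3459) theta=1977/8320 (≈0.2376)
After 8 (thin lens f=20): x=97119/4160 (≈23.3459) theta=-77349/83200 (≈-0.9297)
After 9 (propagate distance d=26 (to screen)): x=-34347/41600 (≈-0.8256) theta=-77349/83200 (≈-0.9297)
|theta_initial|=0.4000 |theta_final|=77349/83200 (≈0.9297) -> increased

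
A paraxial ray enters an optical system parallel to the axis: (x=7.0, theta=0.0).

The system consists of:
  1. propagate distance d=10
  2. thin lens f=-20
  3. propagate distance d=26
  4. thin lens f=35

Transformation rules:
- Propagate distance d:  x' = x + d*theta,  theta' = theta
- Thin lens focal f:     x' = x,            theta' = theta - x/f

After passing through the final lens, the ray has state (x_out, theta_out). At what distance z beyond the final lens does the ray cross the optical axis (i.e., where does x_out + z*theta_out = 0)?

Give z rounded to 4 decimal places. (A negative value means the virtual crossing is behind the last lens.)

Initial: x=7.0000 theta=0.0000
After 1 (propagate distance d=10): x=7.0000 theta=0.0000
After 2 (thin lens f=-20): x=7.0000 theta=0.3500
After 3 (propagate distance d=26): x=16.1000 theta=0.3500
After 4 (thin lens f=35): x=16.1000 theta=-0.1100
z_focus = -x_out/theta_out = -(16.1000)/(-0.1100) = 1610/11 ≈ 146.3636
Rounded to 4 decimal places: z = 146.3636

Answer: 146.3636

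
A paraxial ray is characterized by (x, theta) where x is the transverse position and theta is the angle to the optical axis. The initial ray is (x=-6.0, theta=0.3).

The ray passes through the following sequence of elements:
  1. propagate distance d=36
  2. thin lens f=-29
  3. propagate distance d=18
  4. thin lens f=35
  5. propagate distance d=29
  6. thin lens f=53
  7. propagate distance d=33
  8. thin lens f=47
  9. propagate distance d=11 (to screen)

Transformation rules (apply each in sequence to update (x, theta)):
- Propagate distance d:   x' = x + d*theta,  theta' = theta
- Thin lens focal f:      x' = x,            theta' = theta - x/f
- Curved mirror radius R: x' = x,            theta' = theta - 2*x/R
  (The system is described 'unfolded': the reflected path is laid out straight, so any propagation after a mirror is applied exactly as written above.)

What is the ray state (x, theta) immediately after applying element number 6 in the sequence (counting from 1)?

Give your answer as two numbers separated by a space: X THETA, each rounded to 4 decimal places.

Answer: 15.7593 -0.2084

Derivation:
Initial: x=-6.0000 theta=0.3000
After 1 (propagate distance d=36): x=4.8000 theta=0.3000
After 2 (thin lens f=-29): x=4.8000 theta=27/58 (≈0.4655)
After 3 (propagate distance d=18): x=1911/145 (≈13.1793) theta=27/58 (≈0.4655)
After 4 (thin lens f=35): x=1911/145 (≈13.1793) theta=129/1450 (≈0.0890)
After 5 (propagate distance d=29): x=22851/1450 (≈15.7593) theta=129/1450 (≈0.0890)
After 6 (thin lens f=53): x=22851/1450 (≈15.7593) theta=-8007/38425 (≈-0.2084)
Rounded to 4 decimal places: x = 15.7593, theta = -0.2084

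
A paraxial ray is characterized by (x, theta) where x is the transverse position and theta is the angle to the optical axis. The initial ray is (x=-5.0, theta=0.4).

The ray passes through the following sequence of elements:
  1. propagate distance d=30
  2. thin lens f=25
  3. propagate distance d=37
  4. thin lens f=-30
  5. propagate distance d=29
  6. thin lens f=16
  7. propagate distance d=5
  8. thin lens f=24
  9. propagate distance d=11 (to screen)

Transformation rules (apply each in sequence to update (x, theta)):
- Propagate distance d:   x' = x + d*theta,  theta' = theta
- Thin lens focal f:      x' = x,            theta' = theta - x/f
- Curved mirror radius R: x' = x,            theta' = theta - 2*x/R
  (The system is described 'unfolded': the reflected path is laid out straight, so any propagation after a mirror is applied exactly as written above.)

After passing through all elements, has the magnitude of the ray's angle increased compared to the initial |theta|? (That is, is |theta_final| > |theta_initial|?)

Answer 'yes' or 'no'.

Initial: x=-5.0000 theta=0.4000
After 1 (propagate distance d=30): x=7.0000 theta=0.4000
After 2 (thin lens f=25): x=7.0000 theta=0.1200
After 3 (propagate distance d=37): x=11.4400 theta=0.1200
After 4 (thin lens f=-30): x=11.4400 theta=188/375 (≈0.5013)
After 5 (propagate distance d=29): x=9742/375 (≈25.9787) theta=188/375 (≈0.5013)
After 6 (thin lens f=16): x=9742/375 (≈25.9787) theta=-3367/3000 (≈-1.1223)
After 7 (propagate distance d=5): x=20.3670 theta=-3367/3000 (≈-1.1223)
After 8 (thin lens f=24): x=20.3670 theta=-47303/24000 (≈-1.9710)
After 9 (propagate distance d=11 (to screen)): x=-1261/960 (≈-1.3135) theta=-47303/24000 (≈-1.9710)
|theta_initial|=0.4000 |theta_final|=47303/24000 (≈1.9710) -> increased

Answer: yes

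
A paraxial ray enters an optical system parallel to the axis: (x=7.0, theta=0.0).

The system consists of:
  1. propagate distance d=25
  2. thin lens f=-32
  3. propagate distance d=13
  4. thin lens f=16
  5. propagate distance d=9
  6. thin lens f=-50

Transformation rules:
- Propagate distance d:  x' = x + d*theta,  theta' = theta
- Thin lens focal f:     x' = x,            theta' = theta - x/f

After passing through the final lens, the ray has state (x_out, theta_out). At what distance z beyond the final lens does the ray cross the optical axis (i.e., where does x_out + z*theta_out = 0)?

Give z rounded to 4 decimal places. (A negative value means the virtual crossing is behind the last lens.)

Answer: 23.1584

Derivation:
Initial: x=7.0000 theta=0.0000
After 1 (propagate distance d=25): x=7.0000 theta=0.0000
After 2 (thin lens f=-32): x=7.0000 theta=7/32 (≈0.2188)
After 3 (propagate distance d=13): x=315/32 (≈9.8438) theta=7/32 (≈0.2188)
After 4 (thin lens f=16): x=315/32 (≈9.8438) theta=-203/512 (≈-0.3965)
After 5 (propagate distance d=9): x=3213/512 (≈6.2754) theta=-203/512 (≈-0.3965)
After 6 (thin lens f=-50): x=3213/512 (≈6.2754) theta=-6937/25600 (≈-0.2710)
z_focus = -x_out/theta_out = -(3213/512)/(-6937/25600) = 22950/991 ≈ 23.1584
Rounded to 4 decimal places: z = 23.1584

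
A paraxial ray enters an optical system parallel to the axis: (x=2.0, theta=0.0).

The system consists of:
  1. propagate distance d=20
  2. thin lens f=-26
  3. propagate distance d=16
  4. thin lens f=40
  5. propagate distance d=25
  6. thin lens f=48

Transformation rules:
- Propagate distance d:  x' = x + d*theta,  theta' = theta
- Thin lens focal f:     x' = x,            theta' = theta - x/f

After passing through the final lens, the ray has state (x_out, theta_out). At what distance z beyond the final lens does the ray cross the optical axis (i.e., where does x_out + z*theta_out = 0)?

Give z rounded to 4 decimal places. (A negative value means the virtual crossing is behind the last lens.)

Answer: 45.3302

Derivation:
Initial: x=2.0000 theta=0.0000
After 1 (propagate distance d=20): x=2.0000 theta=0.0000
After 2 (thin lens f=-26): x=2.0000 theta=1/13 (≈0.0769)
After 3 (propagate distance d=16): x=42/13 (≈3.2308) theta=1/13 (≈0.0769)
After 4 (thin lens f=40): x=42/13 (≈3.2308) theta=-1/260 (≈-0.0038)
After 5 (propagate distance d=25): x=163/52 (≈3.1346) theta=-1/260 (≈-0.0038)
After 6 (thin lens f=48): x=163/52 (≈3.1346) theta=-863/12480 (≈-0.0692)
z_focus = -x_out/theta_out = -(163/52)/(-863/12480) = 39120/863 ≈ 45.3302
Rounded to 4 decimal places: z = 45.3302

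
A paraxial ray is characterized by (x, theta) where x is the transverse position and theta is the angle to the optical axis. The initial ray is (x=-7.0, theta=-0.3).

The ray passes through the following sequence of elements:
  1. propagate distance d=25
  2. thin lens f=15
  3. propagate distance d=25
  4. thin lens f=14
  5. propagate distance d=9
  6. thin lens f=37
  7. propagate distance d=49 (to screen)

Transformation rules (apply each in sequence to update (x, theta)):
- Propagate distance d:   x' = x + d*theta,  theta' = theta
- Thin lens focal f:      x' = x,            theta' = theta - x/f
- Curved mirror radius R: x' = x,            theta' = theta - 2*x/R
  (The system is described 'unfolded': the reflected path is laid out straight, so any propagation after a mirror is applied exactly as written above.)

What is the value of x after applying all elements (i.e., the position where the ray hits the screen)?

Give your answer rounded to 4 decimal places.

Initial: x=-7.0000 theta=-0.3000
After 1 (propagate distance d=25): x=-14.5000 theta=-0.3000
After 2 (thin lens f=15): x=-14.5000 theta=2/3 (≈0.6667)
After 3 (propagate distance d=25): x=13/6 (≈2.1667) theta=2/3 (≈0.6667)
After 4 (thin lens f=14): x=13/6 (≈2.1667) theta=43/84 (≈0.5119)
After 5 (propagate distance d=9): x=569/84 (≈6.7738) theta=43/84 (≈0.5119)
After 6 (thin lens f=37): x=569/84 (≈6.7738) theta=73/222 (≈0.3288)
After 7 (propagate distance d=49 (to screen)): x=71131/3108 (≈22.8864) theta=73/222 (≈0.3288)
Rounded to 4 decimal places: x = 22.8864

Answer: 22.8864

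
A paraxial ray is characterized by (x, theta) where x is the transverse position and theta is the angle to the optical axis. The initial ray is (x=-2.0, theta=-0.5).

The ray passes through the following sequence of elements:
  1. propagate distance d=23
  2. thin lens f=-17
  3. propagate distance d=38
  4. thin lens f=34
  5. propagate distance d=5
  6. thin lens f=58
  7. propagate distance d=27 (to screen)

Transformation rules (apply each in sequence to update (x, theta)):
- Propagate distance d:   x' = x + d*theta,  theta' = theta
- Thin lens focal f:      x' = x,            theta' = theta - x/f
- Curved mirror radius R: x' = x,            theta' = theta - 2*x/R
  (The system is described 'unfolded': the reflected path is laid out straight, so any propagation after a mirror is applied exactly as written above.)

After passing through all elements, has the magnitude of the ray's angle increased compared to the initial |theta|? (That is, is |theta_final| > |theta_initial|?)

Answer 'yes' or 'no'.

Initial: x=-2.0000 theta=-0.5000
After 1 (propagate distance d=23): x=-13.5000 theta=-0.5000
After 2 (thin lens f=-17): x=-13.5000 theta=-22/17 (≈-1.2941)
After 3 (propagate distance d=38): x=-2131/34 (≈-62.6765) theta=-22/17 (≈-1.2941)
After 4 (thin lens f=34): x=-2131/34 (≈-62.6765) theta=635/1156 (≈0.5493)
After 5 (propagate distance d=5): x=-69279/1156 (≈-59.9299) theta=635/1156 (≈0.5493)
After 6 (thin lens f=58): x=-69279/1156 (≈-59.9299) theta=106109/67048 (≈1.5826)
After 7 (propagate distance d=27 (to screen)): x=-1153239/67048 (≈-17.2002) theta=106109/67048 (≈1.5826)
|theta_initial|=0.5000 |theta_final|=106109/67048 (≈1.5826) -> increased

Answer: yes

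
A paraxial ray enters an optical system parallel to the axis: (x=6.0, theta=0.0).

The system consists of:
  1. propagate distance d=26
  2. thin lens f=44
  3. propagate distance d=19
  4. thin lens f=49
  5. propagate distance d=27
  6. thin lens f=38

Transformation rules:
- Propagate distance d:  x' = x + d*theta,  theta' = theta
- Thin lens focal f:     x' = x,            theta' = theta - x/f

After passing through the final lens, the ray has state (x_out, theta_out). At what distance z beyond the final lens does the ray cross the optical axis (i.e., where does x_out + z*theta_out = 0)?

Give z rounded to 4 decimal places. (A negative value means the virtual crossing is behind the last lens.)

Initial: x=6.0000 theta=0.0000
After 1 (propagate distance d=26): x=6.0000 theta=0.0000
After 2 (thin lens f=44): x=6.0000 theta=-3/22 (≈-0.1364)
After 3 (propagate distance d=19): x=75/22 (≈3.4091) theta=-3/22 (≈-0.1364)
After 4 (thin lens f=49): x=75/22 (≈3.4091) theta=-111/539 (≈-0.2059)
After 5 (propagate distance d=27): x=-2319/1078 (≈-2.1512) theta=-111/539 (≈-0.2059)
After 6 (thin lens f=38): x=-2319/1078 (≈-2.1512) theta=-6117/40964 (≈-0.1493)
z_focus = -x_out/theta_out = -(-2319/1078)/(-6117/40964) = -29374/2039 ≈ -14.4061
Rounded to 4 decimal places: z = -14.4061

Answer: -14.4061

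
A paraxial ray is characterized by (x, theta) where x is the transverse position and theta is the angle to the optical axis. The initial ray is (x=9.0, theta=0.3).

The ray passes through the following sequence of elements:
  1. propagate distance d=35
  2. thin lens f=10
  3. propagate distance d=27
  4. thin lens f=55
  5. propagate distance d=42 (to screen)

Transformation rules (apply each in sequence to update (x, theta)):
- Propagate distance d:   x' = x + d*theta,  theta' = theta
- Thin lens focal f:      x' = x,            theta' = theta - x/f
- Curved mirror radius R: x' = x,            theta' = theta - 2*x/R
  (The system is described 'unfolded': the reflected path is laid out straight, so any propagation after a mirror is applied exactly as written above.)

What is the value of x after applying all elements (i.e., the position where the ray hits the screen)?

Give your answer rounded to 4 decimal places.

Initial: x=9.0000 theta=0.3000
After 1 (propagate distance d=35): x=19.5000 theta=0.3000
After 2 (thin lens f=10): x=19.5000 theta=-1.6500
After 3 (propagate distance d=27): x=-25.0500 theta=-1.6500
After 4 (thin lens f=55): x=-25.0500 theta=-657/550 (≈-1.1945)
After 5 (propagate distance d=42 (to screen)): x=-82743/1100 (≈-75.2209) theta=-657/550 (≈-1.1945)
Rounded to 4 decimal places: x = -75.2209

Answer: -75.2209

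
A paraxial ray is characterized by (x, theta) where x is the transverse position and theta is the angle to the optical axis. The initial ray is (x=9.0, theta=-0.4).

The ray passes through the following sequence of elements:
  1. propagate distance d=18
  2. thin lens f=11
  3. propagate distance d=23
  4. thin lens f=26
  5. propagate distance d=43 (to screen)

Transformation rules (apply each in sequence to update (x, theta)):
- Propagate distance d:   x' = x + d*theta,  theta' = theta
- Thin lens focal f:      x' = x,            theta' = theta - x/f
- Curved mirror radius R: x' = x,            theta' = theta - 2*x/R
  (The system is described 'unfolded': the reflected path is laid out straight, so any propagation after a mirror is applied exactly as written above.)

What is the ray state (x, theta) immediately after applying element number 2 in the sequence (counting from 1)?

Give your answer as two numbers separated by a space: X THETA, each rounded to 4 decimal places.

Answer: 1.8000 -0.5636

Derivation:
Initial: x=9.0000 theta=-0.4000
After 1 (propagate distance d=18): x=1.8000 theta=-0.4000
After 2 (thin lens f=11): x=1.8000 theta=-31/55 (≈-0.5636)
Rounded to 4 decimal places: x = 1.8000, theta = -0.5636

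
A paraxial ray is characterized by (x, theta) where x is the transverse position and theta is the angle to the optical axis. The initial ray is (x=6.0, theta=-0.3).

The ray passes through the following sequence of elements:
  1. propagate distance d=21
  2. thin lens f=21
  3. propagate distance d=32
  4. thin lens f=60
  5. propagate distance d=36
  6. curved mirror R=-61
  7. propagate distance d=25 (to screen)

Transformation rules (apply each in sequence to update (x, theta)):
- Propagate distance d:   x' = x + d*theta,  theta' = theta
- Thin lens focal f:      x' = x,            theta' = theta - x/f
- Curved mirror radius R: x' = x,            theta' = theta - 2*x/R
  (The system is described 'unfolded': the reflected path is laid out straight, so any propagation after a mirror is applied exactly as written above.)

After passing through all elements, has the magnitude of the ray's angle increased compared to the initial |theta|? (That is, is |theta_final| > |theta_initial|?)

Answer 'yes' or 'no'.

Initial: x=6.0000 theta=-0.3000
After 1 (propagate distance d=21): x=-0.3000 theta=-0.3000
After 2 (thin lens f=21): x=-0.3000 theta=-2/7 (≈-0.2857)
After 3 (propagate distance d=32): x=-661/70 (≈-9.4429) theta=-2/7 (≈-0.2857)
After 4 (thin lens f=60): x=-661/70 (≈-9.4429) theta=-77/600 (≈-0.1283)
After 5 (propagate distance d=36): x=-2461/175 (≈-14.0629) theta=-77/600 (≈-0.1283)
After 6 (curved mirror R=-61): x=-2461/175 (≈-14.0629) theta=-151007/256200 (≈-0.5894)
After 7 (propagate distance d=25 (to screen)): x=-7378079/256200 (≈-28.7981) theta=-151007/256200 (≈-0.5894)
|theta_initial|=0.3000 |theta_final|=151007/256200 (≈0.5894) -> increased

Answer: yes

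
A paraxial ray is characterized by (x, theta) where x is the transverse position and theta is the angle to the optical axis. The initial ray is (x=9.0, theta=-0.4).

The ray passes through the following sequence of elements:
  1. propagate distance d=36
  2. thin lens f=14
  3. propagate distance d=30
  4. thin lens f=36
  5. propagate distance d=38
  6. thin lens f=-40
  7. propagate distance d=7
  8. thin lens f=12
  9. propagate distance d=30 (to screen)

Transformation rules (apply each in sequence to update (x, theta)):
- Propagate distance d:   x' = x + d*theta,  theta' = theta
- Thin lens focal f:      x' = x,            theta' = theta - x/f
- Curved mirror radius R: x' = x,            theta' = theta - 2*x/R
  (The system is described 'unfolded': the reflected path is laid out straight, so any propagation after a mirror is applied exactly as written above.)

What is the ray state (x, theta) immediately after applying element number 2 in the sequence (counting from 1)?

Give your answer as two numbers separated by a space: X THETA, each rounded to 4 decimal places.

Initial: x=9.0000 theta=-0.4000
After 1 (propagate distance d=36): x=-5.4000 theta=-0.4000
After 2 (thin lens f=14): x=-5.4000 theta=-1/70 (≈-0.0143)
Rounded to 4 decimal places: x = -5.4000, theta = -0.0143

Answer: -5.4000 -0.0143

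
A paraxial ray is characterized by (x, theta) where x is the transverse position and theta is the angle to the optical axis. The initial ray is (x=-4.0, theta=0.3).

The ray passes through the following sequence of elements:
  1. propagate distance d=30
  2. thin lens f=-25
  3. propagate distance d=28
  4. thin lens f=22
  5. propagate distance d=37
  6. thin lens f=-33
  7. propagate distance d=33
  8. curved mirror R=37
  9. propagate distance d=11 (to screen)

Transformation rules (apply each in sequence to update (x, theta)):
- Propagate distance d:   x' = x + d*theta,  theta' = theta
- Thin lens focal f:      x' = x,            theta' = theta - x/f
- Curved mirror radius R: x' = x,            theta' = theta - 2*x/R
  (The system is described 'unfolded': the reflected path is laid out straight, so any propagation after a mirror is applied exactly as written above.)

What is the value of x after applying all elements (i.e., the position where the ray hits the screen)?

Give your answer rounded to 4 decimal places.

Answer: -2.5201

Derivation:
Initial: x=-4.0000 theta=0.3000
After 1 (propagate distance d=30): x=5.0000 theta=0.3000
After 2 (thin lens f=-25): x=5.0000 theta=0.5000
After 3 (propagate distance d=28): x=19.0000 theta=0.5000
After 4 (thin lens f=22): x=19.0000 theta=-4/11 (≈-0.3636)
After 5 (propagate distance d=37): x=61/11 (≈5.5455) theta=-4/11 (≈-0.3636)
After 6 (thin lens f=-33): x=61/11 (≈5.5455) theta=-71/363 (≈-0.1956)
After 7 (propagate distance d=33): x=-10/11 (≈-0.9091) theta=-71/363 (≈-0.1956)
After 8 (curved mirror R=37): x=-10/11 (≈-0.9091) theta=-1967/13431 (≈-0.1465)
After 9 (propagate distance d=11 (to screen)): x=-3077/1221 (≈-2.5201) theta=-1967/13431 (≈-0.1465)
Rounded to 4 decimal places: x = -2.5201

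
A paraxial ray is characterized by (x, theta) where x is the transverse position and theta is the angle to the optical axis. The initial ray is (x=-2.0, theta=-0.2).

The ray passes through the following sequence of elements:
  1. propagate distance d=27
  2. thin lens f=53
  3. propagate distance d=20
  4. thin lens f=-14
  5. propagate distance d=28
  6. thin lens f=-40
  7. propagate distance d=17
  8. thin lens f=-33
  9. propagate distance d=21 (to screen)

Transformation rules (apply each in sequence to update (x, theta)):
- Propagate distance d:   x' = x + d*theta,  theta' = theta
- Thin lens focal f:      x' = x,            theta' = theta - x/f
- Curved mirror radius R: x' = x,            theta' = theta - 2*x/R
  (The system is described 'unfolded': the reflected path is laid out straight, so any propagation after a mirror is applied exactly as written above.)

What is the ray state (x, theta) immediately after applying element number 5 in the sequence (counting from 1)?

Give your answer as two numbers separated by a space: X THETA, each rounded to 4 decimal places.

Answer: -27.5132 -0.6752

Derivation:
Initial: x=-2.0000 theta=-0.2000
After 1 (propagate distance d=27): x=-7.4000 theta=-0.2000
After 2 (thin lens f=53): x=-7.4000 theta=-16/265 (≈-0.0604)
After 3 (propagate distance d=20): x=-2281/265 (≈-8.6075) theta=-16/265 (≈-0.0604)
After 4 (thin lens f=-14): x=-2281/265 (≈-8.6075) theta=-501/742 (≈-0.6752)
After 5 (propagate distance d=28): x=-7291/265 (≈-27.5132) theta=-501/742 (≈-0.6752)
Rounded to 4 decimal places: x = -27.5132, theta = -0.6752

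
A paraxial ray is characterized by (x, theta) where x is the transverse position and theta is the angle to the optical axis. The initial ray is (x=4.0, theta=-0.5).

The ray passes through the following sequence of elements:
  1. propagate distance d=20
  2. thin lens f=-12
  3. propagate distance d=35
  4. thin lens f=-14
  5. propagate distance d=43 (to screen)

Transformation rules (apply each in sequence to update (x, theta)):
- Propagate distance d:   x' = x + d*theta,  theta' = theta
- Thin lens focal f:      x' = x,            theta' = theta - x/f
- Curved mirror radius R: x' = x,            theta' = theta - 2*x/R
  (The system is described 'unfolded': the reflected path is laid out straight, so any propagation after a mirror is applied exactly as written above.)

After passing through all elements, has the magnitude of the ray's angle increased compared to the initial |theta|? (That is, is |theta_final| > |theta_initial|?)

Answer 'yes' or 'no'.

Initial: x=4.0000 theta=-0.5000
After 1 (propagate distance d=20): x=-6.0000 theta=-0.5000
After 2 (thin lens f=-12): x=-6.0000 theta=-1.0000
After 3 (propagate distance d=35): x=-41.0000 theta=-1.0000
After 4 (thin lens f=-14): x=-41.0000 theta=-55/14 (≈-3.9286)
After 5 (propagate distance d=43 (to screen)): x=-2939/14 (≈-209.9286) theta=-55/14 (≈-3.9286)
|theta_initial|=0.5000 |theta_final|=55/14 (≈3.9286) -> increased

Answer: yes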